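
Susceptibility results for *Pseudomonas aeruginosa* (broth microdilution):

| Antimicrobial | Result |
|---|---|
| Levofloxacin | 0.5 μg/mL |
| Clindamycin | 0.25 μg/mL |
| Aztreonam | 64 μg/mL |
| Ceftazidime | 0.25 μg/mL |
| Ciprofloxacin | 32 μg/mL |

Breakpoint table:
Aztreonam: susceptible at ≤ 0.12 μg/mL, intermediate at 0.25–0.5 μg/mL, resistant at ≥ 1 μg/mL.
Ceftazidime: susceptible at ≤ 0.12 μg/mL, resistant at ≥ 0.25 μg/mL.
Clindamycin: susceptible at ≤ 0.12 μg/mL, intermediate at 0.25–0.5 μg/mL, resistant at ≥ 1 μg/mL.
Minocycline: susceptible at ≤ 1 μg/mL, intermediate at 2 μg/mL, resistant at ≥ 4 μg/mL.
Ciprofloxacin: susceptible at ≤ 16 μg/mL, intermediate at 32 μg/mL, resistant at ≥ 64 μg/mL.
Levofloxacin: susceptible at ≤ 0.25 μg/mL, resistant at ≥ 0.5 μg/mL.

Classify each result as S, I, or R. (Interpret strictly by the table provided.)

R, I, R, R, I

Levofloxacin: 0.5 μg/mL is ≥ 0.5 μg/mL — R
Clindamycin (0.25 μg/mL) in 0.25–0.5 μg/mL — Intermediate
Aztreonam 64 μg/mL: ≥ 1 μg/mL ⇒ R
Ceftazidime: 0.25 μg/mL is ≥ 0.25 μg/mL → resistant
Ciprofloxacin: 32 μg/mL is = 32 μg/mL ⇒ intermediate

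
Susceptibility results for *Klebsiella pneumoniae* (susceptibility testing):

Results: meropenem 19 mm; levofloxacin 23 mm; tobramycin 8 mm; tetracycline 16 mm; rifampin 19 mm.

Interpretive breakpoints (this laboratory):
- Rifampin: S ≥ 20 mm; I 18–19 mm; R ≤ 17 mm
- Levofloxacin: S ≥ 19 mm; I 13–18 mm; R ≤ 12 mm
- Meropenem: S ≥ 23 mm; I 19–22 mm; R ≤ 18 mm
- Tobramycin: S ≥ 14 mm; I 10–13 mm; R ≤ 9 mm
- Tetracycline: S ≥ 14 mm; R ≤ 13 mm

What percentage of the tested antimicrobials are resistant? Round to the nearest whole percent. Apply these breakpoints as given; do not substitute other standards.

Meropenem (19 mm) in 19–22 mm ⇒ I
Levofloxacin (23 mm) ≥ 19 mm → Susceptible
Tobramycin: 8 mm is ≤ 9 mm — R
Tetracycline: 16 mm is ≥ 14 mm — susceptible
Rifampin (19 mm) in 18–19 mm → intermediate
Resistant: 1/5

20%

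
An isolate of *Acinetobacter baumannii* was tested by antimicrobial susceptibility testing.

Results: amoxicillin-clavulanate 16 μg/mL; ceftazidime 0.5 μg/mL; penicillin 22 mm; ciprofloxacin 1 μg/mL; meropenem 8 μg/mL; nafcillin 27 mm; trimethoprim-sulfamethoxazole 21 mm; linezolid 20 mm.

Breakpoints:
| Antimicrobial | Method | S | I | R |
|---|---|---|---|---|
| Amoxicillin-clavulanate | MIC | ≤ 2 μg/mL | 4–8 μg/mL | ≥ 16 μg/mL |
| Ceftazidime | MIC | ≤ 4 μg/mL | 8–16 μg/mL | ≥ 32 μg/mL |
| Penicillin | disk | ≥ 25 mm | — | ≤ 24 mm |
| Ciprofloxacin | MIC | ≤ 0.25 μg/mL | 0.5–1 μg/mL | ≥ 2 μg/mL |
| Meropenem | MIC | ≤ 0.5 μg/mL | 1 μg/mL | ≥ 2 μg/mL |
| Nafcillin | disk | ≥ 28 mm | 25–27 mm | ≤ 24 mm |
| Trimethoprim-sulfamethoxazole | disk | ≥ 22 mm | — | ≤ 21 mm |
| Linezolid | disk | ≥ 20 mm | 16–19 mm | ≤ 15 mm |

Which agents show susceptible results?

ceftazidime, linezolid

Amoxicillin-clavulanate (16 μg/mL) ≥ 16 μg/mL — R
Ceftazidime: 0.5 μg/mL is ≤ 4 μg/mL ⇒ S
Penicillin 22 mm: ≤ 24 mm → R
Ciprofloxacin: 1 μg/mL is in 0.5–1 μg/mL — Intermediate
Meropenem 8 μg/mL: ≥ 2 μg/mL — R
Nafcillin 27 mm: in 25–27 mm ⇒ intermediate
Trimethoprim-sulfamethoxazole: 21 mm is ≤ 21 mm ⇒ Resistant
Linezolid (20 mm) ≥ 20 mm → susceptible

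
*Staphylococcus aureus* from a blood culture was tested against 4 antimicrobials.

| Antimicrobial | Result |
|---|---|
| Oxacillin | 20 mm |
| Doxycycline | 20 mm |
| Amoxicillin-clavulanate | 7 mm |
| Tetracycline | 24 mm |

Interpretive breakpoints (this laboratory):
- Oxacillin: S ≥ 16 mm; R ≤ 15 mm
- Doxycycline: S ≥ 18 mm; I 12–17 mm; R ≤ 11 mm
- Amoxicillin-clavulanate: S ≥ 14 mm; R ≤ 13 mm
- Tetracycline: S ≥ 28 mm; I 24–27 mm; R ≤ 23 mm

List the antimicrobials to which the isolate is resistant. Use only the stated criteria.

Oxacillin (20 mm) ≥ 16 mm — susceptible
Doxycycline (20 mm) ≥ 18 mm ⇒ susceptible
Amoxicillin-clavulanate (7 mm) ≤ 13 mm — resistant
Tetracycline: 24 mm is in 24–27 mm — intermediate

amoxicillin-clavulanate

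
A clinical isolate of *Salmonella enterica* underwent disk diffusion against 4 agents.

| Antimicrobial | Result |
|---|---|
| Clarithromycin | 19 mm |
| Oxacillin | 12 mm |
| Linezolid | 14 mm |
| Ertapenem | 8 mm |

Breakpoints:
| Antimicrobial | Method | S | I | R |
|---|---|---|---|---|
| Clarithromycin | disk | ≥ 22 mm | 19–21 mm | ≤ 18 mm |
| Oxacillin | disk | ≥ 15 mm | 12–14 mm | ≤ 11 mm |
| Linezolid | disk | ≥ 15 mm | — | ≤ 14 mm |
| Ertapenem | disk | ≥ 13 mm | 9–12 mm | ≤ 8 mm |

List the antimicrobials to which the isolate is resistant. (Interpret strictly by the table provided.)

Clarithromycin (19 mm) in 19–21 mm → Intermediate
Oxacillin 12 mm: in 12–14 mm — I
Linezolid: 14 mm is ≤ 14 mm ⇒ Resistant
Ertapenem (8 mm) ≤ 8 mm → resistant

linezolid, ertapenem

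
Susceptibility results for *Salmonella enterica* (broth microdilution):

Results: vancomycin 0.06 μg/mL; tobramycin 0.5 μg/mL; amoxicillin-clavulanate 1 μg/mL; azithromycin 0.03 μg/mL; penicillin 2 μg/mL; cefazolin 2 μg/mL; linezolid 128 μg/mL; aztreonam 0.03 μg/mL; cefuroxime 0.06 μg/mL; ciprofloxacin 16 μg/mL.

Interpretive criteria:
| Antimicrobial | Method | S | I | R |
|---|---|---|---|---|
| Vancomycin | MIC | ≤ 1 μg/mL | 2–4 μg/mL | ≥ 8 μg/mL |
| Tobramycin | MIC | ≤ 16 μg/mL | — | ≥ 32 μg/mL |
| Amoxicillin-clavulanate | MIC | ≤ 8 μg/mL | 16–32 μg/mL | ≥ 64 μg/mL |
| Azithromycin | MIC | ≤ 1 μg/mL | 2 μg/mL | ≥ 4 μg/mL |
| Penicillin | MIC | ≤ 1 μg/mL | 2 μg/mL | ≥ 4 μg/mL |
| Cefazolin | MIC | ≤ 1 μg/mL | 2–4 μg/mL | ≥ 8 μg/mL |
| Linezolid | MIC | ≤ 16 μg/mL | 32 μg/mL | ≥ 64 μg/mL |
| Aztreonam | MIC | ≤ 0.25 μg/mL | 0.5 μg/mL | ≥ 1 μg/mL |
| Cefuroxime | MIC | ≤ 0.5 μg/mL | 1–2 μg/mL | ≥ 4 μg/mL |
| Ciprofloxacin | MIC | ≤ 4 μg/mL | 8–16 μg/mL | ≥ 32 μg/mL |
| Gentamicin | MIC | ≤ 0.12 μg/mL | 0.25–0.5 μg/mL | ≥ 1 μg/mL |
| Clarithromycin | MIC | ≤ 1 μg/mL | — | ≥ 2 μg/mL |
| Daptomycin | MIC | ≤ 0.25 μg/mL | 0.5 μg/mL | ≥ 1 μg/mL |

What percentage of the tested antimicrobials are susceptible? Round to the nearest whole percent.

Vancomycin: 0.06 μg/mL is ≤ 1 μg/mL → Susceptible
Tobramycin (0.5 μg/mL) ≤ 16 μg/mL → Susceptible
Amoxicillin-clavulanate (1 μg/mL) ≤ 8 μg/mL ⇒ susceptible
Azithromycin: 0.03 μg/mL is ≤ 1 μg/mL → susceptible
Penicillin (2 μg/mL) = 2 μg/mL → intermediate
Cefazolin: 2 μg/mL is in 2–4 μg/mL → intermediate
Linezolid (128 μg/mL) ≥ 64 μg/mL — resistant
Aztreonam 0.03 μg/mL: ≤ 0.25 μg/mL ⇒ Susceptible
Cefuroxime 0.06 μg/mL: ≤ 0.5 μg/mL ⇒ S
Ciprofloxacin (16 μg/mL) in 8–16 μg/mL — Intermediate
Susceptible: 6/10

60%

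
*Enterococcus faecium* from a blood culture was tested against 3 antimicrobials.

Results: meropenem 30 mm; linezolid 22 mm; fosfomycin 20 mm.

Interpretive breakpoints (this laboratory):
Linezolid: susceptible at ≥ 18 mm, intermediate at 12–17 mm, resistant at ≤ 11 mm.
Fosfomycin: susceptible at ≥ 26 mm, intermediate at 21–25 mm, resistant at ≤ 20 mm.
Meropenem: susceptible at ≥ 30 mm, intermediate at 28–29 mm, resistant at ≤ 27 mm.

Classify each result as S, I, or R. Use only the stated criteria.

Meropenem 30 mm: ≥ 30 mm ⇒ S
Linezolid 22 mm: ≥ 18 mm ⇒ Susceptible
Fosfomycin (20 mm) ≤ 20 mm — resistant

S, S, R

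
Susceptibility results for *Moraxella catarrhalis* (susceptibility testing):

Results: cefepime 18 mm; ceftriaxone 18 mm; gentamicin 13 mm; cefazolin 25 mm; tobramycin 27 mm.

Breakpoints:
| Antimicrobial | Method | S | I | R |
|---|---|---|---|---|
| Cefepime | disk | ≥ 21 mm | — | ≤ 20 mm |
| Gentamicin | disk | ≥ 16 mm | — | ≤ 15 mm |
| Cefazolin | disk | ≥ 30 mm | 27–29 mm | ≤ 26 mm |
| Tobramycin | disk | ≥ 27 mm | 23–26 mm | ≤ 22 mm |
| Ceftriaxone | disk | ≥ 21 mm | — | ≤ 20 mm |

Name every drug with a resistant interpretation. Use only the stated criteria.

Cefepime (18 mm) ≤ 20 mm → R
Ceftriaxone (18 mm) ≤ 20 mm → R
Gentamicin (13 mm) ≤ 15 mm → Resistant
Cefazolin 25 mm: ≤ 26 mm — R
Tobramycin 27 mm: ≥ 27 mm ⇒ Susceptible

cefepime, ceftriaxone, gentamicin, cefazolin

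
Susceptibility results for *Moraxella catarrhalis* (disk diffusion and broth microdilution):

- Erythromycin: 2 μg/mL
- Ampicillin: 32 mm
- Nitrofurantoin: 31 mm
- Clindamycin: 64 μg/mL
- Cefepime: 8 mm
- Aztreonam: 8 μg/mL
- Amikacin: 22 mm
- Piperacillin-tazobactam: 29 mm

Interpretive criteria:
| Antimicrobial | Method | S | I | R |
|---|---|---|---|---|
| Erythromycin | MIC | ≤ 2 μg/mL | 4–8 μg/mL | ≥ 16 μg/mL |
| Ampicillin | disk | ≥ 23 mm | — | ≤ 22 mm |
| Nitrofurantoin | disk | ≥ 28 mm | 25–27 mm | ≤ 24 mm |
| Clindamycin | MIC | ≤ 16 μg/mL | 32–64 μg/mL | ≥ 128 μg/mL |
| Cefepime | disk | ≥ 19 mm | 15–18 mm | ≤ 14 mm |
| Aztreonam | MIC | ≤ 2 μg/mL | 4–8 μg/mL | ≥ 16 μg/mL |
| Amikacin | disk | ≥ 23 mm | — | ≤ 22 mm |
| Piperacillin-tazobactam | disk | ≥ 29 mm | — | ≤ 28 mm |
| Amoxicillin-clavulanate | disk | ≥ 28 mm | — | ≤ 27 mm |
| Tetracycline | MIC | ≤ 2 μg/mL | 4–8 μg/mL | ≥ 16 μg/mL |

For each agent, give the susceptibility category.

Erythromycin 2 μg/mL: ≤ 2 μg/mL — Susceptible
Ampicillin 32 mm: ≥ 23 mm → Susceptible
Nitrofurantoin (31 mm) ≥ 28 mm → Susceptible
Clindamycin: 64 μg/mL is in 32–64 μg/mL ⇒ intermediate
Cefepime 8 mm: ≤ 14 mm ⇒ Resistant
Aztreonam (8 μg/mL) in 4–8 μg/mL → I
Amikacin 22 mm: ≤ 22 mm — R
Piperacillin-tazobactam (29 mm) ≥ 29 mm → susceptible

S, S, S, I, R, I, R, S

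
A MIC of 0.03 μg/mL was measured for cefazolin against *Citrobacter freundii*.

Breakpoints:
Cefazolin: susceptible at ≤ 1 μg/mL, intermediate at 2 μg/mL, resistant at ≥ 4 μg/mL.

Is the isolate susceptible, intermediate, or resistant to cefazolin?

Cefazolin 0.03 μg/mL: ≤ 1 μg/mL — susceptible

S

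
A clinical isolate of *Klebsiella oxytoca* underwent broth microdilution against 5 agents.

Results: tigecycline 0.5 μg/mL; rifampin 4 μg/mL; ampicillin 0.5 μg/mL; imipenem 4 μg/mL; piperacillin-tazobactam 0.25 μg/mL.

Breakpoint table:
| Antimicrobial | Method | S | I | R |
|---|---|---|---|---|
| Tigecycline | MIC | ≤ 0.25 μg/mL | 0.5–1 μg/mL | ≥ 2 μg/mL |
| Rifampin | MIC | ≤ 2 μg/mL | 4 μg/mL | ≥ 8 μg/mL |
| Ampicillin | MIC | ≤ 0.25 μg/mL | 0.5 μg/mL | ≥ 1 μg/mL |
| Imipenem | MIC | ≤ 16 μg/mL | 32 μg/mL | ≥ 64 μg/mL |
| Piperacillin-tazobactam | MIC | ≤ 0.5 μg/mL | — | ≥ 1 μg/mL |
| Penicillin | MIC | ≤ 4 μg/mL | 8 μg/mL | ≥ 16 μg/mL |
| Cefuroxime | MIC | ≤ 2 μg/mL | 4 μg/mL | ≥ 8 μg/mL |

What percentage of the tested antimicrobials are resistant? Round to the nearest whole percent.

Tigecycline (0.5 μg/mL) in 0.5–1 μg/mL — I
Rifampin (4 μg/mL) = 4 μg/mL — I
Ampicillin (0.5 μg/mL) = 0.5 μg/mL — intermediate
Imipenem: 4 μg/mL is ≤ 16 μg/mL → susceptible
Piperacillin-tazobactam: 0.25 μg/mL is ≤ 0.5 μg/mL → Susceptible
Resistant: 0/5

0%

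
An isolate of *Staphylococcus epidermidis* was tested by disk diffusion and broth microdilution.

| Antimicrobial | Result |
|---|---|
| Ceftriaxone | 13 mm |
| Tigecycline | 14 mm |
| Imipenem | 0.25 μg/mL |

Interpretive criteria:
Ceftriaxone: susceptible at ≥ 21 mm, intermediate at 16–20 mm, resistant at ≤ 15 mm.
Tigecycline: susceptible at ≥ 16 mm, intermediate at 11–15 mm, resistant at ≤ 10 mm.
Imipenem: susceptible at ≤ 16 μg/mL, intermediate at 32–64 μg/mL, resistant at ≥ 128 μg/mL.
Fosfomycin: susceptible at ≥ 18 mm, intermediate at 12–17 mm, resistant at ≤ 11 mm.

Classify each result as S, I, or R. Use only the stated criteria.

Ceftriaxone: 13 mm is ≤ 15 mm — Resistant
Tigecycline: 14 mm is in 11–15 mm → intermediate
Imipenem (0.25 μg/mL) ≤ 16 μg/mL — S

R, I, S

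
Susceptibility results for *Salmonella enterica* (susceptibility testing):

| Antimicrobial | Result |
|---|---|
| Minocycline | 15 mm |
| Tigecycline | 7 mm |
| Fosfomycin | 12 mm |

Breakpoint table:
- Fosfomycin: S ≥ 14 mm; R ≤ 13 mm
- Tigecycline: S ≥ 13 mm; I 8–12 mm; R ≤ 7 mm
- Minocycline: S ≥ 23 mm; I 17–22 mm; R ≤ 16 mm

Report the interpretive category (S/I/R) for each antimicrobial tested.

Minocycline (15 mm) ≤ 16 mm → Resistant
Tigecycline 7 mm: ≤ 7 mm — Resistant
Fosfomycin: 12 mm is ≤ 13 mm ⇒ resistant

R, R, R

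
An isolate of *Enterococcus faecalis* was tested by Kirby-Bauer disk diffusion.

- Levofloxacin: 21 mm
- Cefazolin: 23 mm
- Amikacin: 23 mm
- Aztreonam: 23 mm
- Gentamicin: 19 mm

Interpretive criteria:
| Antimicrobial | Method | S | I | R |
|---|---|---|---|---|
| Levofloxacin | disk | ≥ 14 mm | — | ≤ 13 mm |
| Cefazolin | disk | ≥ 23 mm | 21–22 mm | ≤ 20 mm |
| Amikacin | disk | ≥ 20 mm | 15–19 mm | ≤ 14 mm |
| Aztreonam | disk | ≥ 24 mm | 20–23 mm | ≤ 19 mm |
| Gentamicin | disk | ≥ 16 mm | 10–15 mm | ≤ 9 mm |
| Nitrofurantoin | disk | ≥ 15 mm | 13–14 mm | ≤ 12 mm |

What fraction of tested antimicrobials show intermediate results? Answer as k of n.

Levofloxacin 21 mm: ≥ 14 mm ⇒ Susceptible
Cefazolin 23 mm: ≥ 23 mm → susceptible
Amikacin 23 mm: ≥ 20 mm → susceptible
Aztreonam 23 mm: in 20–23 mm → I
Gentamicin 19 mm: ≥ 16 mm ⇒ Susceptible
Intermediate: 1/5

1 of 5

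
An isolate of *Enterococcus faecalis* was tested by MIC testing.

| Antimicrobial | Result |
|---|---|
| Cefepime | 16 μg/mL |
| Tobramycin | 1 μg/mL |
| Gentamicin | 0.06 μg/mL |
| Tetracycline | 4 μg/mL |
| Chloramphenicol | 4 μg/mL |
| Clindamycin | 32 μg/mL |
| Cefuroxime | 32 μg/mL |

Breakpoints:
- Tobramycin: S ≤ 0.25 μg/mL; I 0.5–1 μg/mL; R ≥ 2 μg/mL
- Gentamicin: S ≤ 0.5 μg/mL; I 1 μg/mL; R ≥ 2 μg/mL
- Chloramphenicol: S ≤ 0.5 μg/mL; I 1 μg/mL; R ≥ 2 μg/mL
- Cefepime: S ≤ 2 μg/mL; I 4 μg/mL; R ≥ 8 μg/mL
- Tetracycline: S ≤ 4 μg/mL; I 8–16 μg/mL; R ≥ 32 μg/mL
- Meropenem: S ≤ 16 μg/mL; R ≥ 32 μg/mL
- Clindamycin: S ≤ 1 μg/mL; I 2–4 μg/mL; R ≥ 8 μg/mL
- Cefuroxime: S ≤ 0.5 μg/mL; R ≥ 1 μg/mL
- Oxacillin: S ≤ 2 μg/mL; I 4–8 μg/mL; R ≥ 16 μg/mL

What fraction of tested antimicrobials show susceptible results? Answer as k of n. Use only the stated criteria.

2 of 7

Cefepime: 16 μg/mL is ≥ 8 μg/mL — Resistant
Tobramycin (1 μg/mL) in 0.5–1 μg/mL ⇒ intermediate
Gentamicin: 0.06 μg/mL is ≤ 0.5 μg/mL → susceptible
Tetracycline 4 μg/mL: ≤ 4 μg/mL ⇒ Susceptible
Chloramphenicol: 4 μg/mL is ≥ 2 μg/mL — resistant
Clindamycin (32 μg/mL) ≥ 8 μg/mL ⇒ Resistant
Cefuroxime: 32 μg/mL is ≥ 1 μg/mL — resistant
Susceptible: 2/7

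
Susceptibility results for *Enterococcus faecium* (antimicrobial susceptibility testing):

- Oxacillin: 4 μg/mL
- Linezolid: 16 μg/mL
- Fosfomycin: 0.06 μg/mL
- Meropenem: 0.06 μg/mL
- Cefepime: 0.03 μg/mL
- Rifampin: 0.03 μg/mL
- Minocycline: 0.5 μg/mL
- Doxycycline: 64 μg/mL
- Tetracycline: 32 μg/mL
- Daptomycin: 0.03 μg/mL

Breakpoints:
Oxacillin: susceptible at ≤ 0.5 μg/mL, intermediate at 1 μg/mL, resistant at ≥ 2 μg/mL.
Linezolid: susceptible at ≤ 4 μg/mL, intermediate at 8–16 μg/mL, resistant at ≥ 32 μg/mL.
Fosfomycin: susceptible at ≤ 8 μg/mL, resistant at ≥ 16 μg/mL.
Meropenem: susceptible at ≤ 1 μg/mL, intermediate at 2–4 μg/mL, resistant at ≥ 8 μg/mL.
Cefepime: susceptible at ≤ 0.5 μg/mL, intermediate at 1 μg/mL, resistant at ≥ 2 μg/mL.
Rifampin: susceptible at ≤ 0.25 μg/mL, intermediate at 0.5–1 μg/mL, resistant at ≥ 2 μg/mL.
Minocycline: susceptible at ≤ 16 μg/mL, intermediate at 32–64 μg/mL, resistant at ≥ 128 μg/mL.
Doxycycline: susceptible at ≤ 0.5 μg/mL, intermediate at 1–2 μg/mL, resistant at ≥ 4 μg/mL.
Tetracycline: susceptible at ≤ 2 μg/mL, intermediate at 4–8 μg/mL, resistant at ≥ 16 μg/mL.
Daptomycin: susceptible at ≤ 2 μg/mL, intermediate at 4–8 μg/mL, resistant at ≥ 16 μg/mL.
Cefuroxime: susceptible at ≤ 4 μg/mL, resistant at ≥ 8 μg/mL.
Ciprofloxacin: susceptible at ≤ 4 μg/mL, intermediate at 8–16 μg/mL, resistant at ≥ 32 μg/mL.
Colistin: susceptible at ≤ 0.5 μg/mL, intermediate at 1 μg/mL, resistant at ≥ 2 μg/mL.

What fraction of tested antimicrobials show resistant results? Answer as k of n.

3 of 10

Oxacillin 4 μg/mL: ≥ 2 μg/mL — Resistant
Linezolid (16 μg/mL) in 8–16 μg/mL — I
Fosfomycin 0.06 μg/mL: ≤ 8 μg/mL ⇒ S
Meropenem: 0.06 μg/mL is ≤ 1 μg/mL → Susceptible
Cefepime: 0.03 μg/mL is ≤ 0.5 μg/mL → Susceptible
Rifampin: 0.03 μg/mL is ≤ 0.25 μg/mL — S
Minocycline (0.5 μg/mL) ≤ 16 μg/mL — Susceptible
Doxycycline (64 μg/mL) ≥ 4 μg/mL → resistant
Tetracycline (32 μg/mL) ≥ 16 μg/mL ⇒ R
Daptomycin (0.03 μg/mL) ≤ 2 μg/mL → susceptible
Resistant: 3/10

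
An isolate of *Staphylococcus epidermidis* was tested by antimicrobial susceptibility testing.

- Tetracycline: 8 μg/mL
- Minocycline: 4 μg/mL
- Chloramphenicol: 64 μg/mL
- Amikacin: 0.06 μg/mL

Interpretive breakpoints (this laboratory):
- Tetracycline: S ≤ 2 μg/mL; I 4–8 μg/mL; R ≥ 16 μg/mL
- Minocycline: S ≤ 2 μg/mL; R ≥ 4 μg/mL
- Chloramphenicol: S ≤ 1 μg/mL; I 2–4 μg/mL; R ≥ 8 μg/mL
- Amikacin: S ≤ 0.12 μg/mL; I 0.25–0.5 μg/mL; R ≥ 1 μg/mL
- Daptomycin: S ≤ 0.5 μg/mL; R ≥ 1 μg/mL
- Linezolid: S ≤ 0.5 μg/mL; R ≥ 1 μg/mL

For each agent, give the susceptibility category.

Tetracycline: 8 μg/mL is in 4–8 μg/mL — I
Minocycline: 4 μg/mL is ≥ 4 μg/mL ⇒ Resistant
Chloramphenicol (64 μg/mL) ≥ 8 μg/mL — resistant
Amikacin (0.06 μg/mL) ≤ 0.12 μg/mL — S

I, R, R, S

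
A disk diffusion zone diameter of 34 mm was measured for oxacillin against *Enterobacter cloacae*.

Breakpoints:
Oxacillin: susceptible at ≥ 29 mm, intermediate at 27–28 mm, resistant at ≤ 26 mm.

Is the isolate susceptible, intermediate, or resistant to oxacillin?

Oxacillin (34 mm) ≥ 29 mm ⇒ S

S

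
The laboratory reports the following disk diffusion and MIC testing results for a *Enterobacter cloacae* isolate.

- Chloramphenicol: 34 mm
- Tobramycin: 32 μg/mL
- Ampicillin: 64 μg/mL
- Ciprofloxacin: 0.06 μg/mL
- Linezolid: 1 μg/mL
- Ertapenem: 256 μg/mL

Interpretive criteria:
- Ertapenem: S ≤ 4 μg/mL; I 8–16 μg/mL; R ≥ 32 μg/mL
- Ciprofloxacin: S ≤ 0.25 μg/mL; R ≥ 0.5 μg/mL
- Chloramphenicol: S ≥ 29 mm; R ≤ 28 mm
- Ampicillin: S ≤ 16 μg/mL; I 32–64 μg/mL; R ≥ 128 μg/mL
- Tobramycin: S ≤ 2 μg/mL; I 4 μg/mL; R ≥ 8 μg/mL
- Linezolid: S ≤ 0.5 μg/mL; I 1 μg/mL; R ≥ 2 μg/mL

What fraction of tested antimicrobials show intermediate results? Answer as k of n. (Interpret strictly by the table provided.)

2 of 6

Chloramphenicol (34 mm) ≥ 29 mm ⇒ Susceptible
Tobramycin (32 μg/mL) ≥ 8 μg/mL — resistant
Ampicillin (64 μg/mL) in 32–64 μg/mL → Intermediate
Ciprofloxacin (0.06 μg/mL) ≤ 0.25 μg/mL ⇒ S
Linezolid: 1 μg/mL is = 1 μg/mL — Intermediate
Ertapenem: 256 μg/mL is ≥ 32 μg/mL — R
Intermediate: 2/6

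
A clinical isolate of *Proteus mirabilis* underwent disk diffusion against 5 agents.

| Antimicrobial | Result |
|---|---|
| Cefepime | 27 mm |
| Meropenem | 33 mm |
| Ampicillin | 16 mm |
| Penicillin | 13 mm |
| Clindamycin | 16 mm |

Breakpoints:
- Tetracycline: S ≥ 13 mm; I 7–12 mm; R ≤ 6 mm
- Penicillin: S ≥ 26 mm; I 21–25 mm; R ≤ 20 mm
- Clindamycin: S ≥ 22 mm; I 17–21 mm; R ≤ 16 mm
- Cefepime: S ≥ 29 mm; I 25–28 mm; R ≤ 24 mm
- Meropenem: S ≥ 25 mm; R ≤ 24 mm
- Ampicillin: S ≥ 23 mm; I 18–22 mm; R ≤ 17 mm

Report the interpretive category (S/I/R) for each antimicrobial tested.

Cefepime: 27 mm is in 25–28 mm — intermediate
Meropenem 33 mm: ≥ 25 mm ⇒ susceptible
Ampicillin (16 mm) ≤ 17 mm ⇒ R
Penicillin 13 mm: ≤ 20 mm → resistant
Clindamycin 16 mm: ≤ 16 mm ⇒ R

I, S, R, R, R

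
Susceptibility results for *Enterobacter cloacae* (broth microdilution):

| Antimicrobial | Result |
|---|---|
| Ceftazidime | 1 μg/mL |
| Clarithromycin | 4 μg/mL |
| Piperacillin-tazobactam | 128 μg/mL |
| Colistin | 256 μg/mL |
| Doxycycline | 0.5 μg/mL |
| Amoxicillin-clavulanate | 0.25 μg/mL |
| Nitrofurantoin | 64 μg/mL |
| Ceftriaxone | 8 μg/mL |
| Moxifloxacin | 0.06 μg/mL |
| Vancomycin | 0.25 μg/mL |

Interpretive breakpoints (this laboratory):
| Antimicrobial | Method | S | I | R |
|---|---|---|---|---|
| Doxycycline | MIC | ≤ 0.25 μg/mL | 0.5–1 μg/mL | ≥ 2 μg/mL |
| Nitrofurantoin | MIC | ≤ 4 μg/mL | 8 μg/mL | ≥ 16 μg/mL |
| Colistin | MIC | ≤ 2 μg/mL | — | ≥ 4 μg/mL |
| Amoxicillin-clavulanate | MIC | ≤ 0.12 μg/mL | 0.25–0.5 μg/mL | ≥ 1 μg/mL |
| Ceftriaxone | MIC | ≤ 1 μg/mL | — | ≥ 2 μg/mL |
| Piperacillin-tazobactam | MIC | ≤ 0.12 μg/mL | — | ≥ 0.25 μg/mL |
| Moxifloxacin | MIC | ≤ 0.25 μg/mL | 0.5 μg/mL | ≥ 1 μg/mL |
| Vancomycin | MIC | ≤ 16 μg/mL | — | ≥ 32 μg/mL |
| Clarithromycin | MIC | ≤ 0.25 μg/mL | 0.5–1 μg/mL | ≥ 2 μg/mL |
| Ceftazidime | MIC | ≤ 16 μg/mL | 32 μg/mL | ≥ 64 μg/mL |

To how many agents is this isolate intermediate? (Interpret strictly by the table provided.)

2

Ceftazidime (1 μg/mL) ≤ 16 μg/mL ⇒ susceptible
Clarithromycin 4 μg/mL: ≥ 2 μg/mL — R
Piperacillin-tazobactam: 128 μg/mL is ≥ 0.25 μg/mL — R
Colistin: 256 μg/mL is ≥ 4 μg/mL — Resistant
Doxycycline (0.5 μg/mL) in 0.5–1 μg/mL ⇒ I
Amoxicillin-clavulanate (0.25 μg/mL) in 0.25–0.5 μg/mL ⇒ I
Nitrofurantoin: 64 μg/mL is ≥ 16 μg/mL ⇒ R
Ceftriaxone 8 μg/mL: ≥ 2 μg/mL ⇒ resistant
Moxifloxacin 0.06 μg/mL: ≤ 0.25 μg/mL — susceptible
Vancomycin (0.25 μg/mL) ≤ 16 μg/mL — Susceptible
Intermediate: 2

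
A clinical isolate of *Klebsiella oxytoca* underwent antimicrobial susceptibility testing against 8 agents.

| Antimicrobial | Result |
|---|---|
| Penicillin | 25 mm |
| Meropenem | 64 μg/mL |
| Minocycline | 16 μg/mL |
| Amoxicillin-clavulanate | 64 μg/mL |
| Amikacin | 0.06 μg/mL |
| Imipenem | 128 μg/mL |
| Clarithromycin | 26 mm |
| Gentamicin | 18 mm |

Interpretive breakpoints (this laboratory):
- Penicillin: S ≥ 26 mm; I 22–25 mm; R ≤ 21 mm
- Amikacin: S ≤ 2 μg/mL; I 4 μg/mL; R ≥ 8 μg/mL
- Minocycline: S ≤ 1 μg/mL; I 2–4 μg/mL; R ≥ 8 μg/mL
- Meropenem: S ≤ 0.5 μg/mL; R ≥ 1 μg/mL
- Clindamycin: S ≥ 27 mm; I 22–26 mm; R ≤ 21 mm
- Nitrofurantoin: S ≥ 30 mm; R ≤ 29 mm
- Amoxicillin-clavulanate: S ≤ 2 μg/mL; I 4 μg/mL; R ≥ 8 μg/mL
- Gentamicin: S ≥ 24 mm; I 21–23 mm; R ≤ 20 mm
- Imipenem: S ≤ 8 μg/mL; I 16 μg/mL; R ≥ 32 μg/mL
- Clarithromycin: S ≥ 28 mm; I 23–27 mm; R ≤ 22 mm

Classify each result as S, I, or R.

Penicillin 25 mm: in 22–25 mm — Intermediate
Meropenem (64 μg/mL) ≥ 1 μg/mL ⇒ R
Minocycline 16 μg/mL: ≥ 8 μg/mL → R
Amoxicillin-clavulanate (64 μg/mL) ≥ 8 μg/mL — Resistant
Amikacin (0.06 μg/mL) ≤ 2 μg/mL — Susceptible
Imipenem: 128 μg/mL is ≥ 32 μg/mL — R
Clarithromycin 26 mm: in 23–27 mm → I
Gentamicin (18 mm) ≤ 20 mm — resistant

I, R, R, R, S, R, I, R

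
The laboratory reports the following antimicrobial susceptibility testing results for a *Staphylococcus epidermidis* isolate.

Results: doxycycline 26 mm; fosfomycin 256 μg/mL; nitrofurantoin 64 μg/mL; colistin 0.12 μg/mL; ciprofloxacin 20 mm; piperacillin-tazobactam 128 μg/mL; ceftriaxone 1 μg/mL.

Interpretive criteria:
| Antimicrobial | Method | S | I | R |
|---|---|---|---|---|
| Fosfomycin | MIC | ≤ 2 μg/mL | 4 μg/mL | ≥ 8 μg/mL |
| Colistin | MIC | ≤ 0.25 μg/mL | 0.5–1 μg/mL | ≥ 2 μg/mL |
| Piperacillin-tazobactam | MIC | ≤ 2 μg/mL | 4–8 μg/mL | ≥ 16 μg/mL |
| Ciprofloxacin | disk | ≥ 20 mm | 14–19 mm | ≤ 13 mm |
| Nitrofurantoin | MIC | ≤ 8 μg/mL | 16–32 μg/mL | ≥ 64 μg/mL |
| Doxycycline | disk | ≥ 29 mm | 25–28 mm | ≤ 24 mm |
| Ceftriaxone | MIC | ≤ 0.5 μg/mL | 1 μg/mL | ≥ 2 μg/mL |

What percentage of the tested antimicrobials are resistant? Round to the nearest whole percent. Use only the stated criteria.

43%

Doxycycline: 26 mm is in 25–28 mm → I
Fosfomycin 256 μg/mL: ≥ 8 μg/mL — resistant
Nitrofurantoin: 64 μg/mL is ≥ 64 μg/mL — Resistant
Colistin: 0.12 μg/mL is ≤ 0.25 μg/mL → S
Ciprofloxacin (20 mm) ≥ 20 mm → susceptible
Piperacillin-tazobactam 128 μg/mL: ≥ 16 μg/mL → resistant
Ceftriaxone 1 μg/mL: = 1 μg/mL — Intermediate
Resistant: 3/7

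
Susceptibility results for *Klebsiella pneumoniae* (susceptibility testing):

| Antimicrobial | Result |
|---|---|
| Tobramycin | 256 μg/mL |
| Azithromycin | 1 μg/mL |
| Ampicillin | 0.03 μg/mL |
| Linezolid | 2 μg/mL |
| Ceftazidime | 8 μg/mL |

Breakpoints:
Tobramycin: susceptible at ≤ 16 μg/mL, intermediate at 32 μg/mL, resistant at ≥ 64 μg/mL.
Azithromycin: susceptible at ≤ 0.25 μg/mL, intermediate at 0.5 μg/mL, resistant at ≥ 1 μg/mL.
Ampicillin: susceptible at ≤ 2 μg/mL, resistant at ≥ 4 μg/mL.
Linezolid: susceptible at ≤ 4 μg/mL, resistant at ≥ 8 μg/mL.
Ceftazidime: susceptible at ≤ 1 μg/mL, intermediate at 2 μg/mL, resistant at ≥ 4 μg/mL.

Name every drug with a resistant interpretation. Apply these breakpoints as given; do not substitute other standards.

tobramycin, azithromycin, ceftazidime

Tobramycin 256 μg/mL: ≥ 64 μg/mL → resistant
Azithromycin 1 μg/mL: ≥ 1 μg/mL ⇒ resistant
Ampicillin: 0.03 μg/mL is ≤ 2 μg/mL ⇒ Susceptible
Linezolid: 2 μg/mL is ≤ 4 μg/mL ⇒ susceptible
Ceftazidime (8 μg/mL) ≥ 4 μg/mL → Resistant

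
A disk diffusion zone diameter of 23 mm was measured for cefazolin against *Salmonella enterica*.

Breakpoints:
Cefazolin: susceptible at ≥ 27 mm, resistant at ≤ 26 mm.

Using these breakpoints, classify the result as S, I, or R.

Cefazolin: 23 mm is ≤ 26 mm ⇒ resistant

R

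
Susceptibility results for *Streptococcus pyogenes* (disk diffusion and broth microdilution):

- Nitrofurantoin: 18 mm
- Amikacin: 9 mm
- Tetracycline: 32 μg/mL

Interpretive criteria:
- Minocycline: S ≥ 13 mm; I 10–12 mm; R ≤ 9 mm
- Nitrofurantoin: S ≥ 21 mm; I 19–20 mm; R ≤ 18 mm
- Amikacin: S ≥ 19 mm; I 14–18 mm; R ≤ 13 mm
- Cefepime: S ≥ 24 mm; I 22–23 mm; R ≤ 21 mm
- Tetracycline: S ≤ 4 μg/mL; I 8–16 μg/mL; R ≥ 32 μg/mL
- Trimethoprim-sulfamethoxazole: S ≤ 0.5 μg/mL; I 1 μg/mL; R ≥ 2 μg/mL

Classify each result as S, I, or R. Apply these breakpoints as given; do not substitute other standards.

R, R, R

Nitrofurantoin (18 mm) ≤ 18 mm → resistant
Amikacin (9 mm) ≤ 13 mm → Resistant
Tetracycline: 32 μg/mL is ≥ 32 μg/mL — R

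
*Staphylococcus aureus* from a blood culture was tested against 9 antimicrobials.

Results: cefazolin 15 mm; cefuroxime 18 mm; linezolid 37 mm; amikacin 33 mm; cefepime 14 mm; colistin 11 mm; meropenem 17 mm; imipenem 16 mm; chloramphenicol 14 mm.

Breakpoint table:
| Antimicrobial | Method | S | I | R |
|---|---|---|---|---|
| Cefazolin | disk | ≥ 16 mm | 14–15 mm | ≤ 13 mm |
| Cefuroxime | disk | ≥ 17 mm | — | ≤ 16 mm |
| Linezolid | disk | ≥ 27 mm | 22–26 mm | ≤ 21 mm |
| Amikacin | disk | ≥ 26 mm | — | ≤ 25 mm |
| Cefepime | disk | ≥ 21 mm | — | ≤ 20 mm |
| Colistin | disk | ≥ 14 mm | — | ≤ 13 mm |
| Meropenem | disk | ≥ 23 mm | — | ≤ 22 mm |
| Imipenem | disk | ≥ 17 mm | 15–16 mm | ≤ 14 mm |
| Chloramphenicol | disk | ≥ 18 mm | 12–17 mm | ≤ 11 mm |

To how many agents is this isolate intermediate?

3

Cefazolin 15 mm: in 14–15 mm — Intermediate
Cefuroxime (18 mm) ≥ 17 mm → Susceptible
Linezolid 37 mm: ≥ 27 mm ⇒ S
Amikacin: 33 mm is ≥ 26 mm → susceptible
Cefepime: 14 mm is ≤ 20 mm ⇒ R
Colistin: 11 mm is ≤ 13 mm — R
Meropenem: 17 mm is ≤ 22 mm ⇒ resistant
Imipenem 16 mm: in 15–16 mm → I
Chloramphenicol (14 mm) in 12–17 mm ⇒ intermediate
Intermediate: 3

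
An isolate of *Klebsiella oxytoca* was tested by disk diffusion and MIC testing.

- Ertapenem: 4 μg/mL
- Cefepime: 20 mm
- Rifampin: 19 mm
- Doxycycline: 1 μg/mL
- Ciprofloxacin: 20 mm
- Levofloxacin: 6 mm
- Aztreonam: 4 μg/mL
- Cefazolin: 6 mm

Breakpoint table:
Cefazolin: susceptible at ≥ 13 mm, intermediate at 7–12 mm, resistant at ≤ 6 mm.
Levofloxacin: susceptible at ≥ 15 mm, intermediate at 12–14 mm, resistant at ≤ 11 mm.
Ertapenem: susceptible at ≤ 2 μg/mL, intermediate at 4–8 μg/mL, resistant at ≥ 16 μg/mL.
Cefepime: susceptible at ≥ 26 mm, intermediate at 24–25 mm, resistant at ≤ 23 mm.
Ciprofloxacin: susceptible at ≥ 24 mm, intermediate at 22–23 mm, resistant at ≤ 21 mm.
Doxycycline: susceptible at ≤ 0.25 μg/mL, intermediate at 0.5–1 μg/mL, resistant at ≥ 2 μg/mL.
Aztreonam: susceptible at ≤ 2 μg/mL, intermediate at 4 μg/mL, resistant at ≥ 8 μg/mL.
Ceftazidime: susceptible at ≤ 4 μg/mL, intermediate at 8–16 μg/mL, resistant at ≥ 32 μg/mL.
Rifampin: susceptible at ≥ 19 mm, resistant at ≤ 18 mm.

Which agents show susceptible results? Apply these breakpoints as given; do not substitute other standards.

rifampin

Ertapenem 4 μg/mL: in 4–8 μg/mL — Intermediate
Cefepime: 20 mm is ≤ 23 mm ⇒ resistant
Rifampin 19 mm: ≥ 19 mm ⇒ susceptible
Doxycycline 1 μg/mL: in 0.5–1 μg/mL — I
Ciprofloxacin: 20 mm is ≤ 21 mm → R
Levofloxacin: 6 mm is ≤ 11 mm — Resistant
Aztreonam (4 μg/mL) = 4 μg/mL → intermediate
Cefazolin 6 mm: ≤ 6 mm — Resistant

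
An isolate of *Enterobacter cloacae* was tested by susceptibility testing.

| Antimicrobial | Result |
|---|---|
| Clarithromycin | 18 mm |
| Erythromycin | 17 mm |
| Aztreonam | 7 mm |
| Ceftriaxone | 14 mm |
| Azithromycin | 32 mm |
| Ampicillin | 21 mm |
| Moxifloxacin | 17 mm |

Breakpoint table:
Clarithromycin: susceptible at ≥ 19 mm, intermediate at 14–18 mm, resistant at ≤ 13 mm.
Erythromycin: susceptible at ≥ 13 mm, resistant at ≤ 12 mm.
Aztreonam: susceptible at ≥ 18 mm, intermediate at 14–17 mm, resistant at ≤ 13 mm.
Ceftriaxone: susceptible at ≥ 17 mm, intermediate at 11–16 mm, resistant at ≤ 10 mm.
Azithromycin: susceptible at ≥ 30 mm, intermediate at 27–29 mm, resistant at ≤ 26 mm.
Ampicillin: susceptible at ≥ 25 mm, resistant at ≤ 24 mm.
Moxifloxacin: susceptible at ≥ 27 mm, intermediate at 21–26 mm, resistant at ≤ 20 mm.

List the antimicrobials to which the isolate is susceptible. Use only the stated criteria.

Clarithromycin 18 mm: in 14–18 mm — intermediate
Erythromycin: 17 mm is ≥ 13 mm — susceptible
Aztreonam 7 mm: ≤ 13 mm → R
Ceftriaxone 14 mm: in 11–16 mm ⇒ I
Azithromycin (32 mm) ≥ 30 mm → S
Ampicillin 21 mm: ≤ 24 mm ⇒ R
Moxifloxacin 17 mm: ≤ 20 mm ⇒ resistant

erythromycin, azithromycin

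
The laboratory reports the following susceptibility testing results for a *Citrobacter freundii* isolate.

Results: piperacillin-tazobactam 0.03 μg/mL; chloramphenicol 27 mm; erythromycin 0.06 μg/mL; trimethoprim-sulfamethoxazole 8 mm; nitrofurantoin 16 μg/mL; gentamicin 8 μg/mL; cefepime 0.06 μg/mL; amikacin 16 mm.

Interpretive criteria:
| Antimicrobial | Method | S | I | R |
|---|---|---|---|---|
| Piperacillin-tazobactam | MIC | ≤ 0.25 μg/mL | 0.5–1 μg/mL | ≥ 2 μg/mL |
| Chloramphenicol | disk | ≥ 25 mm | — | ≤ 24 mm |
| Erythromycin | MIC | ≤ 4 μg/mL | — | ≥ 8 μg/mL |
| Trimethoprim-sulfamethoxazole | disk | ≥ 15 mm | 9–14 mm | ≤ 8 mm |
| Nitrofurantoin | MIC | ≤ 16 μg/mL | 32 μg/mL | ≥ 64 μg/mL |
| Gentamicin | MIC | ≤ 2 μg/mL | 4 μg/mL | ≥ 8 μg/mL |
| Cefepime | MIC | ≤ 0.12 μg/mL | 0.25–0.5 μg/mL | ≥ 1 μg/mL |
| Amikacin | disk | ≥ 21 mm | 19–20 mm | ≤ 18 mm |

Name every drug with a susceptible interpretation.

piperacillin-tazobactam, chloramphenicol, erythromycin, nitrofurantoin, cefepime

Piperacillin-tazobactam 0.03 μg/mL: ≤ 0.25 μg/mL → susceptible
Chloramphenicol (27 mm) ≥ 25 mm → Susceptible
Erythromycin: 0.06 μg/mL is ≤ 4 μg/mL — Susceptible
Trimethoprim-sulfamethoxazole (8 mm) ≤ 8 mm → resistant
Nitrofurantoin: 16 μg/mL is ≤ 16 μg/mL ⇒ susceptible
Gentamicin (8 μg/mL) ≥ 8 μg/mL — Resistant
Cefepime 0.06 μg/mL: ≤ 0.12 μg/mL ⇒ S
Amikacin: 16 mm is ≤ 18 mm → resistant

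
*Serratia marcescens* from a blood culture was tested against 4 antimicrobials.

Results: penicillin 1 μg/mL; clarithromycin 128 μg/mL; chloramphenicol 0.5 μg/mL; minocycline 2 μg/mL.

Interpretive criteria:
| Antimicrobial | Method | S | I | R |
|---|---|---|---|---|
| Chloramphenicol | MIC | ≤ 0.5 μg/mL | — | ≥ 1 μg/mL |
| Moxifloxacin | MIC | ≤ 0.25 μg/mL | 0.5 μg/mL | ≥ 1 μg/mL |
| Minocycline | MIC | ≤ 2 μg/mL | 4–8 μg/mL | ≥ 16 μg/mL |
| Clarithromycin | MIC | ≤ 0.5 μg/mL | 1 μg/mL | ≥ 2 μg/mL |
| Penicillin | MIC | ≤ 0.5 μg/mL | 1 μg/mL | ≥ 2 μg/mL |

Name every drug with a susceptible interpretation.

chloramphenicol, minocycline

Penicillin: 1 μg/mL is = 1 μg/mL ⇒ Intermediate
Clarithromycin (128 μg/mL) ≥ 2 μg/mL → R
Chloramphenicol: 0.5 μg/mL is ≤ 0.5 μg/mL — Susceptible
Minocycline 2 μg/mL: ≤ 2 μg/mL → Susceptible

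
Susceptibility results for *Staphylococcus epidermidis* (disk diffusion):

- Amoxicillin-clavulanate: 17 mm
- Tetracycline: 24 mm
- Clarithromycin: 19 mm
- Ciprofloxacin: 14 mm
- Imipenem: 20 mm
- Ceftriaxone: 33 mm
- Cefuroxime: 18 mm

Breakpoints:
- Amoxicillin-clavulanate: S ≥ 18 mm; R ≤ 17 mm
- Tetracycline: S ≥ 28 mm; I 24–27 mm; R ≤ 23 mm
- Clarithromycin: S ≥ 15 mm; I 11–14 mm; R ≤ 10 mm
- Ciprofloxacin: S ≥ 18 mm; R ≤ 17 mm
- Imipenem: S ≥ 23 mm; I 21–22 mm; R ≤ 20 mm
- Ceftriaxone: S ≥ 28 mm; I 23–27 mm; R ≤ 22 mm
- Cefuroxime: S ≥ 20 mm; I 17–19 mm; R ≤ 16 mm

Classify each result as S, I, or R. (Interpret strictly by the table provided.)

R, I, S, R, R, S, I

Amoxicillin-clavulanate: 17 mm is ≤ 17 mm → R
Tetracycline: 24 mm is in 24–27 mm ⇒ Intermediate
Clarithromycin 19 mm: ≥ 15 mm → susceptible
Ciprofloxacin 14 mm: ≤ 17 mm → resistant
Imipenem: 20 mm is ≤ 20 mm → Resistant
Ceftriaxone: 33 mm is ≥ 28 mm — Susceptible
Cefuroxime: 18 mm is in 17–19 mm ⇒ intermediate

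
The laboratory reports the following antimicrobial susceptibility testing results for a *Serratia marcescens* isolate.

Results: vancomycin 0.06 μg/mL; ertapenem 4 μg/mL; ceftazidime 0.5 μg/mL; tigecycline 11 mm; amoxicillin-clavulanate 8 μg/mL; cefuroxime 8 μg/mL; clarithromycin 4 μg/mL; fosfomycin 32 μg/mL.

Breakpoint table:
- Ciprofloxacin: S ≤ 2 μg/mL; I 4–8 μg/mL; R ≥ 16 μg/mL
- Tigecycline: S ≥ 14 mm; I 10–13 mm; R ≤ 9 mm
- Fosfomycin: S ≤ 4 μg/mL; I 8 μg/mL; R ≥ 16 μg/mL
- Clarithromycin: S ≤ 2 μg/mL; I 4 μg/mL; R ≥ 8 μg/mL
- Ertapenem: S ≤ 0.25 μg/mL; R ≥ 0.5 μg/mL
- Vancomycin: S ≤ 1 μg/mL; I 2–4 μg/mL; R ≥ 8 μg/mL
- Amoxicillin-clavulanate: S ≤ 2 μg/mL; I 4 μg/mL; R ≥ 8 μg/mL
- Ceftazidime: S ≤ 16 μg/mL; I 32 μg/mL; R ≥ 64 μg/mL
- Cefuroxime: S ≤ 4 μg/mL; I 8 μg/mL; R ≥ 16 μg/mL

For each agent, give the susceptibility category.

S, R, S, I, R, I, I, R

Vancomycin: 0.06 μg/mL is ≤ 1 μg/mL — S
Ertapenem: 4 μg/mL is ≥ 0.5 μg/mL ⇒ R
Ceftazidime (0.5 μg/mL) ≤ 16 μg/mL — susceptible
Tigecycline 11 mm: in 10–13 mm ⇒ Intermediate
Amoxicillin-clavulanate: 8 μg/mL is ≥ 8 μg/mL → R
Cefuroxime: 8 μg/mL is = 8 μg/mL — I
Clarithromycin (4 μg/mL) = 4 μg/mL — Intermediate
Fosfomycin 32 μg/mL: ≥ 16 μg/mL → R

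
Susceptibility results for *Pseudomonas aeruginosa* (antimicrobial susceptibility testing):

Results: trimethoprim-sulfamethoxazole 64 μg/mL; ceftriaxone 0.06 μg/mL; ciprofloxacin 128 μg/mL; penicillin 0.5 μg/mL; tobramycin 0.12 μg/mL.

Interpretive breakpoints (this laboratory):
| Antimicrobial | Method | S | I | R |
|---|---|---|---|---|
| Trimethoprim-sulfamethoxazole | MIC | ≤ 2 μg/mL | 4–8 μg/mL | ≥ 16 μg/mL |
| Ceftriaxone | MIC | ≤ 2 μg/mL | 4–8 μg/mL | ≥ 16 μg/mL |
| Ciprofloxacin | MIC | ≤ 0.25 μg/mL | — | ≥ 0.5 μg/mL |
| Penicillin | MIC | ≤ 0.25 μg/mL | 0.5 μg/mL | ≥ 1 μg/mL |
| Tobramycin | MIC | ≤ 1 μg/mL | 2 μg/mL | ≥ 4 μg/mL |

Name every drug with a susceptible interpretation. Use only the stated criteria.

ceftriaxone, tobramycin

Trimethoprim-sulfamethoxazole: 64 μg/mL is ≥ 16 μg/mL — resistant
Ceftriaxone: 0.06 μg/mL is ≤ 2 μg/mL — S
Ciprofloxacin: 128 μg/mL is ≥ 0.5 μg/mL ⇒ R
Penicillin: 0.5 μg/mL is = 0.5 μg/mL ⇒ Intermediate
Tobramycin 0.12 μg/mL: ≤ 1 μg/mL → Susceptible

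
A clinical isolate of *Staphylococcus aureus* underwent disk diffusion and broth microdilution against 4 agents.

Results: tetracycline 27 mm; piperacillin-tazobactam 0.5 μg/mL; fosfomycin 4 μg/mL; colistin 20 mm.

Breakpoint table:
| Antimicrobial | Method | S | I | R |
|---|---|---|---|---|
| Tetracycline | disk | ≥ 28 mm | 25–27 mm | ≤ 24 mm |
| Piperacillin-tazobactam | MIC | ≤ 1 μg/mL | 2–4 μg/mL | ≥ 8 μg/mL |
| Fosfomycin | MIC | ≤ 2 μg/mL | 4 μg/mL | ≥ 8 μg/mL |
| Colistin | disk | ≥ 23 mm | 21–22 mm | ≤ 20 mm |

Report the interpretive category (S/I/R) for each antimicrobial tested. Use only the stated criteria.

I, S, I, R

Tetracycline (27 mm) in 25–27 mm → Intermediate
Piperacillin-tazobactam (0.5 μg/mL) ≤ 1 μg/mL ⇒ Susceptible
Fosfomycin: 4 μg/mL is = 4 μg/mL → intermediate
Colistin (20 mm) ≤ 20 mm — resistant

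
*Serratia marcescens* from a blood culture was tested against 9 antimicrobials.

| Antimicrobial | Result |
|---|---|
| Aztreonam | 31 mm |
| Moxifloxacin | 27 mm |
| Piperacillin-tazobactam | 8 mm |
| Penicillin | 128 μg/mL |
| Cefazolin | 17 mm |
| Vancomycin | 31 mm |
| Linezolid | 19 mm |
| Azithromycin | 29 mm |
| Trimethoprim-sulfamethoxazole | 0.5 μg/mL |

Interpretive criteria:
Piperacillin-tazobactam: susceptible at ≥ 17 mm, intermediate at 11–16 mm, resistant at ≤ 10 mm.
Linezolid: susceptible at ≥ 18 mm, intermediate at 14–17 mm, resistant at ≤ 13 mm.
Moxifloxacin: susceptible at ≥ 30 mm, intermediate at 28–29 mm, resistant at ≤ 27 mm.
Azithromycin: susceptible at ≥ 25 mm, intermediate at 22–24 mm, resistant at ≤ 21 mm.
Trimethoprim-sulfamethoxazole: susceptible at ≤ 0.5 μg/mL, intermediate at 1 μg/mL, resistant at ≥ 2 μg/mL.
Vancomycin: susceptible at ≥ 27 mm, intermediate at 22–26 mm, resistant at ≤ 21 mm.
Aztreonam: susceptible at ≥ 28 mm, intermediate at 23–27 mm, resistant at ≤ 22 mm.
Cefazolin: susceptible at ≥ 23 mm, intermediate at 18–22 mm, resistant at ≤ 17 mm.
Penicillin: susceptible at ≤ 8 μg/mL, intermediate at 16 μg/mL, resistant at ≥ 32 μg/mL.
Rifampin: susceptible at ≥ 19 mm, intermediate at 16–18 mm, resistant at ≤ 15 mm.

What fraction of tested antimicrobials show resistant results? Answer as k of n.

Aztreonam 31 mm: ≥ 28 mm — S
Moxifloxacin 27 mm: ≤ 27 mm ⇒ R
Piperacillin-tazobactam 8 mm: ≤ 10 mm ⇒ resistant
Penicillin (128 μg/mL) ≥ 32 μg/mL — resistant
Cefazolin: 17 mm is ≤ 17 mm — Resistant
Vancomycin 31 mm: ≥ 27 mm ⇒ S
Linezolid (19 mm) ≥ 18 mm → S
Azithromycin (29 mm) ≥ 25 mm → Susceptible
Trimethoprim-sulfamethoxazole (0.5 μg/mL) ≤ 0.5 μg/mL — S
Resistant: 4/9

4 of 9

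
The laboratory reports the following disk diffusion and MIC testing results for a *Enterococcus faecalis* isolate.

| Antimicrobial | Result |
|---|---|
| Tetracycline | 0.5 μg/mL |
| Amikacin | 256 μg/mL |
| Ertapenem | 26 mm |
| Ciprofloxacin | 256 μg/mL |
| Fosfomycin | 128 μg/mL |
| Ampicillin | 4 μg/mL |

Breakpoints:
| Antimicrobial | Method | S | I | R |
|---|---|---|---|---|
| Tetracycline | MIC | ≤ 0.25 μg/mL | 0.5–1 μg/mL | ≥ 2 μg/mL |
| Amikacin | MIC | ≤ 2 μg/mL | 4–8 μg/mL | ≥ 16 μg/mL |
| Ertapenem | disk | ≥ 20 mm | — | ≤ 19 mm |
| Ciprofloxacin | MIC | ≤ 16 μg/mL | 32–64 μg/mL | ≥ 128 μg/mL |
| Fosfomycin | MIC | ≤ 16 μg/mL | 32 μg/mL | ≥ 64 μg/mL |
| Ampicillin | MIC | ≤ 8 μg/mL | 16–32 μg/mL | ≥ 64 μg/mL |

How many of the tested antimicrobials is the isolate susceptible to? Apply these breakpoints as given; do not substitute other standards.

Tetracycline (0.5 μg/mL) in 0.5–1 μg/mL ⇒ I
Amikacin 256 μg/mL: ≥ 16 μg/mL ⇒ resistant
Ertapenem: 26 mm is ≥ 20 mm → Susceptible
Ciprofloxacin 256 μg/mL: ≥ 128 μg/mL ⇒ resistant
Fosfomycin (128 μg/mL) ≥ 64 μg/mL ⇒ Resistant
Ampicillin: 4 μg/mL is ≤ 8 μg/mL — susceptible
Susceptible: 2

2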